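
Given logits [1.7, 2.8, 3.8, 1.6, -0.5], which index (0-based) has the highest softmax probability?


Softmax is a monotonic transformation, so it preserves the argmax.
We need to find the index of the maximum logit.
Index 0: 1.7
Index 1: 2.8
Index 2: 3.8
Index 3: 1.6
Index 4: -0.5
Maximum logit = 3.8 at index 2

2


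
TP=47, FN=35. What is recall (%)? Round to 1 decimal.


Recall = TP / (TP + FN) * 100
= 47 / (47 + 35)
= 47 / 82
= 0.5732
= 57.3%

57.3


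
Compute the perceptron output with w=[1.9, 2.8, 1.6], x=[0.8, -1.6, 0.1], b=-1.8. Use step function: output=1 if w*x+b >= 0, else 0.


z = w . x + b
= 1.9*0.8 + 2.8*-1.6 + 1.6*0.1 + -1.8
= 1.52 + -4.48 + 0.16 + -1.8
= -2.8 + -1.8
= -4.6
Since z = -4.6 < 0, output = 0

0


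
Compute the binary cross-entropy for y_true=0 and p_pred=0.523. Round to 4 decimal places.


For y=0: Loss = -log(1-p)
= -log(1 - 0.523)
= -log(0.477)
= -(-0.7402)
= 0.7402

0.7402


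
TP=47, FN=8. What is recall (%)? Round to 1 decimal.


Recall = TP / (TP + FN) * 100
= 47 / (47 + 8)
= 47 / 55
= 0.8545
= 85.5%

85.5


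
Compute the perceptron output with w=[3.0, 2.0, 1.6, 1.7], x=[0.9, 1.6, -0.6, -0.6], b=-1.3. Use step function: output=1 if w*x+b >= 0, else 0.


z = w . x + b
= 3.0*0.9 + 2.0*1.6 + 1.6*-0.6 + 1.7*-0.6 + -1.3
= 2.7 + 3.2 + -0.96 + -1.02 + -1.3
= 3.92 + -1.3
= 2.62
Since z = 2.62 >= 0, output = 1

1


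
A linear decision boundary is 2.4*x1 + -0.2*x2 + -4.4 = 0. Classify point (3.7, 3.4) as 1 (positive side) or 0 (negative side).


Compute 2.4 * 3.7 + -0.2 * 3.4 + -4.4
= 8.88 + -0.68 + -4.4
= 3.8
Since 3.8 >= 0, the point is on the positive side.

1


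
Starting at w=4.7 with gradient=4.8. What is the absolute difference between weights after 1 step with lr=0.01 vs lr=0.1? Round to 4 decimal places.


With lr=0.01: w_new = 4.7 - 0.01 * 4.8 = 4.652
With lr=0.1: w_new = 4.7 - 0.1 * 4.8 = 4.22
Absolute difference = |4.652 - 4.22|
= 0.4320

0.4320


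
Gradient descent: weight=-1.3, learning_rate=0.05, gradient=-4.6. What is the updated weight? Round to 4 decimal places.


w_new = w_old - lr * gradient
= -1.3 - 0.05 * -4.6
= -1.3 - (-0.23)
= -1.0700

-1.0700


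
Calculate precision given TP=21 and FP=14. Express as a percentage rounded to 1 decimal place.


Precision = TP / (TP + FP) * 100
= 21 / (21 + 14)
= 21 / 35
= 0.6
= 60.0%

60.0


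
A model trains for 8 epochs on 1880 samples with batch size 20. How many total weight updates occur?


Iterations per epoch = 1880 / 20 = 94
Total updates = iterations_per_epoch * epochs
= 94 * 8
= 752

752


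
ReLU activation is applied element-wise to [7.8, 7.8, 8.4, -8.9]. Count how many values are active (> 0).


ReLU(x) = max(0, x) for each element:
ReLU(7.8) = 7.8
ReLU(7.8) = 7.8
ReLU(8.4) = 8.4
ReLU(-8.9) = 0
Active neurons (>0): 3

3


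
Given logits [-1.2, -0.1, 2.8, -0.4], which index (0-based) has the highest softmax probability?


Softmax is a monotonic transformation, so it preserves the argmax.
We need to find the index of the maximum logit.
Index 0: -1.2
Index 1: -0.1
Index 2: 2.8
Index 3: -0.4
Maximum logit = 2.8 at index 2

2


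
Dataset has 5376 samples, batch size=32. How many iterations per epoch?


Iterations per epoch = dataset_size / batch_size
= 5376 / 32
= 168

168


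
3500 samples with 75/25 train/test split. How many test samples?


Train samples = 3500 * 75% = 2625
Test samples = 3500 - 2625
= 875

875


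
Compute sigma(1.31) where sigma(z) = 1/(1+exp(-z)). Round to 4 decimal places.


sigmoid(z) = 1 / (1 + exp(-z))
exp(-(1.31)) = exp(-1.31) = 0.2698
1 + 0.2698 = 1.2698
1 / 1.2698 = 0.7875

0.7875


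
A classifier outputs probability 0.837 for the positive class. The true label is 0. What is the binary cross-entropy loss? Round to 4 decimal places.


For y=0: Loss = -log(1-p)
= -log(1 - 0.837)
= -log(0.163)
= -(-1.814)
= 1.8140

1.8140


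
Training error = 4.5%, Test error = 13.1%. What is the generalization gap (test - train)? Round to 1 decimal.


Generalization gap = test_error - train_error
= 13.1 - 4.5
= 8.6%
A moderate gap.

8.6


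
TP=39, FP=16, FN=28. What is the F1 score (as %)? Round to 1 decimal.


Precision = TP / (TP + FP) = 39 / 55 = 0.7091
Recall = TP / (TP + FN) = 39 / 67 = 0.5821
F1 = 2 * P * R / (P + R)
= 2 * 0.7091 * 0.5821 / (0.7091 + 0.5821)
= 0.8255 / 1.2912
= 0.6393
As percentage: 63.9%

63.9


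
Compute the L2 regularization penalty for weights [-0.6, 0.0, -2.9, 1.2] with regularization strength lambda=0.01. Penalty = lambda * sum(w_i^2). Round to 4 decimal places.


Squaring each weight:
(-0.6)^2 = 0.36
0.0^2 = 0.0
(-2.9)^2 = 8.41
1.2^2 = 1.44
Sum of squares = 10.21
Penalty = 0.01 * 10.21 = 0.1021

0.1021


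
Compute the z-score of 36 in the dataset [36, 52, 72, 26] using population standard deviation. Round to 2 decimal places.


Mean = (36 + 52 + 72 + 26) / 4 = 46.5
Variance = sum((x_i - mean)^2) / n = 302.75
Std = sqrt(302.75) = 17.3997
Z = (x - mean) / std
= (36 - 46.5) / 17.3997
= -10.5 / 17.3997
= -0.60

-0.60


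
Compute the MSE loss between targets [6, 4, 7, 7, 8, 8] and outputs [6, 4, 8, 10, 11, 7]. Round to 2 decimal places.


Differences: [0, 0, -1, -3, -3, 1]
Squared errors: [0, 0, 1, 9, 9, 1]
Sum of squared errors = 20
MSE = 20 / 6 = 3.33

3.33


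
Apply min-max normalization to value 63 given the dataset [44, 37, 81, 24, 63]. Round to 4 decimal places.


Min = 24, Max = 81
Range = 81 - 24 = 57
Scaled = (x - min) / (max - min)
= (63 - 24) / 57
= 39 / 57
= 0.6842

0.6842


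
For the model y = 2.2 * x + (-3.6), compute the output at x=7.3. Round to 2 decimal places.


y = 2.2 * 7.3 + (-3.6)
= 16.06 + (-3.6)
= 12.46

12.46


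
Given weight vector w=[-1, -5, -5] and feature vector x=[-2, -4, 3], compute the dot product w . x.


Element-wise products:
-1 * -2 = 2
-5 * -4 = 20
-5 * 3 = -15
Sum = 2 + 20 + -15
= 7

7


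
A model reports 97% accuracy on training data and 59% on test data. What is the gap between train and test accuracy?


Gap = train_accuracy - test_accuracy
= 97 - 59
= 38%
This large gap strongly indicates overfitting.

38


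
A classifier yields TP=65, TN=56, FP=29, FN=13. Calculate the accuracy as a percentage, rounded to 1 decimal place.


Accuracy = (TP + TN) / (TP + TN + FP + FN) * 100
= (65 + 56) / (65 + 56 + 29 + 13)
= 121 / 163
= 0.7423
= 74.2%

74.2


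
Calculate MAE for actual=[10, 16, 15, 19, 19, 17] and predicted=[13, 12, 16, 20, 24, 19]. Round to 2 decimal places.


Absolute errors: [3, 4, 1, 1, 5, 2]
Sum of absolute errors = 16
MAE = 16 / 6 = 2.67

2.67


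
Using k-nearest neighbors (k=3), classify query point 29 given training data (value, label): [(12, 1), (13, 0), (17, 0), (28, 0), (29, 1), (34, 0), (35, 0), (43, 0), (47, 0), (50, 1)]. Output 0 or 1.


Distances from query 29:
Point 29 (class 1): distance = 0
Point 28 (class 0): distance = 1
Point 34 (class 0): distance = 5
K=3 nearest neighbors: classes = [1, 0, 0]
Votes for class 1: 1 / 3
Majority vote => class 0

0


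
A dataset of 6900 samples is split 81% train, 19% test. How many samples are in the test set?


Train samples = 6900 * 81% = 5589
Test samples = 6900 - 5589
= 1311

1311


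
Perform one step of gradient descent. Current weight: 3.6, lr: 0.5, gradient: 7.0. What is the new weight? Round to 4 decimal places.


w_new = w_old - lr * gradient
= 3.6 - 0.5 * 7.0
= 3.6 - (3.5)
= 0.1000

0.1000


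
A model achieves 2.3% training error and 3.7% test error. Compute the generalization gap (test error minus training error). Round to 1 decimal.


Generalization gap = test_error - train_error
= 3.7 - 2.3
= 1.4%
A small gap suggests good generalization.

1.4


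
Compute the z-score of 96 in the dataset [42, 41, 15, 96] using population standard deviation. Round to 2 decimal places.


Mean = (42 + 41 + 15 + 96) / 4 = 48.5
Variance = sum((x_i - mean)^2) / n = 869.25
Std = sqrt(869.25) = 29.483
Z = (x - mean) / std
= (96 - 48.5) / 29.483
= 47.5 / 29.483
= 1.61

1.61


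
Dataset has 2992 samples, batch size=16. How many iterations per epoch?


Iterations per epoch = dataset_size / batch_size
= 2992 / 16
= 187

187


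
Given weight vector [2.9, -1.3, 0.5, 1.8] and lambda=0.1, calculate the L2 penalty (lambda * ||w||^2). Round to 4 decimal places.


Squaring each weight:
2.9^2 = 8.41
(-1.3)^2 = 1.69
0.5^2 = 0.25
1.8^2 = 3.24
Sum of squares = 13.59
Penalty = 0.1 * 13.59 = 1.3590

1.3590


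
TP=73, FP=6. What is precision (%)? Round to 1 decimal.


Precision = TP / (TP + FP) * 100
= 73 / (73 + 6)
= 73 / 79
= 0.9241
= 92.4%

92.4


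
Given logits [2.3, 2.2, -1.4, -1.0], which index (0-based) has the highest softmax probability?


Softmax is a monotonic transformation, so it preserves the argmax.
We need to find the index of the maximum logit.
Index 0: 2.3
Index 1: 2.2
Index 2: -1.4
Index 3: -1.0
Maximum logit = 2.3 at index 0

0


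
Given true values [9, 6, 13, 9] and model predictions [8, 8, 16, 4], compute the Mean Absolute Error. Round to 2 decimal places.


Absolute errors: [1, 2, 3, 5]
Sum of absolute errors = 11
MAE = 11 / 4 = 2.75

2.75


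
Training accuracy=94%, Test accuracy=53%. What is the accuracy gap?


Gap = train_accuracy - test_accuracy
= 94 - 53
= 41%
This large gap strongly indicates overfitting.

41


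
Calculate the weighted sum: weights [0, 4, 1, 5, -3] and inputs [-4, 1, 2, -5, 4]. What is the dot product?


Element-wise products:
0 * -4 = 0
4 * 1 = 4
1 * 2 = 2
5 * -5 = -25
-3 * 4 = -12
Sum = 0 + 4 + 2 + -25 + -12
= -31

-31


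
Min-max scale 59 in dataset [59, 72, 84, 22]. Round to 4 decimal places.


Min = 22, Max = 84
Range = 84 - 22 = 62
Scaled = (x - min) / (max - min)
= (59 - 22) / 62
= 37 / 62
= 0.5968

0.5968


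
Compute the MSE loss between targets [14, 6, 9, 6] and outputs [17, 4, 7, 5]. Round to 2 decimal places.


Differences: [-3, 2, 2, 1]
Squared errors: [9, 4, 4, 1]
Sum of squared errors = 18
MSE = 18 / 4 = 4.50

4.50


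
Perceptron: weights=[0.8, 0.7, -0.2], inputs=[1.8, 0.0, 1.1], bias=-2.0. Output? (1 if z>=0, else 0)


z = w . x + b
= 0.8*1.8 + 0.7*0.0 + -0.2*1.1 + -2.0
= 1.44 + 0.0 + -0.22 + -2.0
= 1.22 + -2.0
= -0.78
Since z = -0.78 < 0, output = 0

0


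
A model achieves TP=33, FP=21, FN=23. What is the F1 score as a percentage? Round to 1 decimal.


Precision = TP / (TP + FP) = 33 / 54 = 0.6111
Recall = TP / (TP + FN) = 33 / 56 = 0.5893
F1 = 2 * P * R / (P + R)
= 2 * 0.6111 * 0.5893 / (0.6111 + 0.5893)
= 0.7202 / 1.2004
= 0.6
As percentage: 60.0%

60.0


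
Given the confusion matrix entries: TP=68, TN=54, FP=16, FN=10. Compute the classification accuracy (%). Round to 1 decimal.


Accuracy = (TP + TN) / (TP + TN + FP + FN) * 100
= (68 + 54) / (68 + 54 + 16 + 10)
= 122 / 148
= 0.8243
= 82.4%

82.4


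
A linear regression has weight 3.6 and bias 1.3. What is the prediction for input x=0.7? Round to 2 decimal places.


y = 3.6 * 0.7 + (1.3)
= 2.52 + (1.3)
= 3.82

3.82


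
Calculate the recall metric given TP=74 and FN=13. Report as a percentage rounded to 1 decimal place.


Recall = TP / (TP + FN) * 100
= 74 / (74 + 13)
= 74 / 87
= 0.8506
= 85.1%

85.1


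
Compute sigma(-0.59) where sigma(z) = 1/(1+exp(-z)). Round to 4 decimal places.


sigmoid(z) = 1 / (1 + exp(-z))
exp(-(-0.59)) = exp(0.59) = 1.804
1 + 1.804 = 2.804
1 / 2.804 = 0.3566

0.3566


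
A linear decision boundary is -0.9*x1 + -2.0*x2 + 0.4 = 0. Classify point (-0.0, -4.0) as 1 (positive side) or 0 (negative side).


Compute -0.9 * -0.0 + -2.0 * -4.0 + 0.4
= 0.0 + 8.0 + 0.4
= 8.4
Since 8.4 >= 0, the point is on the positive side.

1


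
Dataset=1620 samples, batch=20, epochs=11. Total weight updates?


Iterations per epoch = 1620 / 20 = 81
Total updates = iterations_per_epoch * epochs
= 81 * 11
= 891

891


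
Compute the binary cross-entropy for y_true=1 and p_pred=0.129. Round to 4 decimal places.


For y=1: Loss = -log(p)
= -log(0.129)
= -(-2.0479)
= 2.0479

2.0479


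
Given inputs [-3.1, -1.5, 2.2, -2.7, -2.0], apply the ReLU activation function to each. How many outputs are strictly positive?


ReLU(x) = max(0, x) for each element:
ReLU(-3.1) = 0
ReLU(-1.5) = 0
ReLU(2.2) = 2.2
ReLU(-2.7) = 0
ReLU(-2.0) = 0
Active neurons (>0): 1

1


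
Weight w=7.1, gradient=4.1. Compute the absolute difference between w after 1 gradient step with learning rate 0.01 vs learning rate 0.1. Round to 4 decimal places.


With lr=0.01: w_new = 7.1 - 0.01 * 4.1 = 7.059
With lr=0.1: w_new = 7.1 - 0.1 * 4.1 = 6.69
Absolute difference = |7.059 - 6.69|
= 0.3690

0.3690


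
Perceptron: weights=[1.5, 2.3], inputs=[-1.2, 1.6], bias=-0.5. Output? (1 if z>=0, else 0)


z = w . x + b
= 1.5*-1.2 + 2.3*1.6 + -0.5
= -1.8 + 3.68 + -0.5
= 1.88 + -0.5
= 1.38
Since z = 1.38 >= 0, output = 1

1


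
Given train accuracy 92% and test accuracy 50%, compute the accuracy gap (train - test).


Gap = train_accuracy - test_accuracy
= 92 - 50
= 42%
This large gap strongly indicates overfitting.

42


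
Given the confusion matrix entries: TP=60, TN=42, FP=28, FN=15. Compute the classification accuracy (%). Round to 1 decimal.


Accuracy = (TP + TN) / (TP + TN + FP + FN) * 100
= (60 + 42) / (60 + 42 + 28 + 15)
= 102 / 145
= 0.7034
= 70.3%

70.3


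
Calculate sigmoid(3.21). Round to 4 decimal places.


sigmoid(z) = 1 / (1 + exp(-z))
exp(-(3.21)) = exp(-3.21) = 0.0404
1 + 0.0404 = 1.0404
1 / 1.0404 = 0.9612

0.9612


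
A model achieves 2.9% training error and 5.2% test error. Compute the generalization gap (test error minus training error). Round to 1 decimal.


Generalization gap = test_error - train_error
= 5.2 - 2.9
= 2.3%
A moderate gap.

2.3


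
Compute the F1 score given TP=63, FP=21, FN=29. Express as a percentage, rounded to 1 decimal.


Precision = TP / (TP + FP) = 63 / 84 = 0.75
Recall = TP / (TP + FN) = 63 / 92 = 0.6848
F1 = 2 * P * R / (P + R)
= 2 * 0.75 * 0.6848 / (0.75 + 0.6848)
= 1.0272 / 1.4348
= 0.7159
As percentage: 71.6%

71.6


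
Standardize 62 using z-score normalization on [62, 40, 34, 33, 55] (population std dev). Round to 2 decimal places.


Mean = (62 + 40 + 34 + 33 + 55) / 5 = 44.8
Variance = sum((x_i - mean)^2) / n = 135.76
Std = sqrt(135.76) = 11.6516
Z = (x - mean) / std
= (62 - 44.8) / 11.6516
= 17.2 / 11.6516
= 1.48

1.48


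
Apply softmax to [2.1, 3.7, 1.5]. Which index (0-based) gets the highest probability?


Softmax is a monotonic transformation, so it preserves the argmax.
We need to find the index of the maximum logit.
Index 0: 2.1
Index 1: 3.7
Index 2: 1.5
Maximum logit = 3.7 at index 1

1


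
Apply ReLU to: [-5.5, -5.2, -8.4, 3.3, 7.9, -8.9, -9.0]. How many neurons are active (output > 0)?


ReLU(x) = max(0, x) for each element:
ReLU(-5.5) = 0
ReLU(-5.2) = 0
ReLU(-8.4) = 0
ReLU(3.3) = 3.3
ReLU(7.9) = 7.9
ReLU(-8.9) = 0
ReLU(-9.0) = 0
Active neurons (>0): 2

2


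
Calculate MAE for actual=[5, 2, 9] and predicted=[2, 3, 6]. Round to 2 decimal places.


Absolute errors: [3, 1, 3]
Sum of absolute errors = 7
MAE = 7 / 3 = 2.33

2.33


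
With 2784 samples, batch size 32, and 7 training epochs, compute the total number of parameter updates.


Iterations per epoch = 2784 / 32 = 87
Total updates = iterations_per_epoch * epochs
= 87 * 7
= 609

609


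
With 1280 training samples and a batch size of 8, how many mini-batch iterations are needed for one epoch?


Iterations per epoch = dataset_size / batch_size
= 1280 / 8
= 160

160


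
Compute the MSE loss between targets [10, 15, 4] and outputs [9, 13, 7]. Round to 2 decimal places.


Differences: [1, 2, -3]
Squared errors: [1, 4, 9]
Sum of squared errors = 14
MSE = 14 / 3 = 4.67

4.67


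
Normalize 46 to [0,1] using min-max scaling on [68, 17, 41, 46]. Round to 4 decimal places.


Min = 17, Max = 68
Range = 68 - 17 = 51
Scaled = (x - min) / (max - min)
= (46 - 17) / 51
= 29 / 51
= 0.5686

0.5686


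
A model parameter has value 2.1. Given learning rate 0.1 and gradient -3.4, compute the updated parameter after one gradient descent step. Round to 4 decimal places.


w_new = w_old - lr * gradient
= 2.1 - 0.1 * -3.4
= 2.1 - (-0.34)
= 2.4400

2.4400


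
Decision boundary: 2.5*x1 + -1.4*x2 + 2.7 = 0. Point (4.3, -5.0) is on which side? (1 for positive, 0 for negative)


Compute 2.5 * 4.3 + -1.4 * -5.0 + 2.7
= 10.75 + 7.0 + 2.7
= 20.45
Since 20.45 >= 0, the point is on the positive side.

1


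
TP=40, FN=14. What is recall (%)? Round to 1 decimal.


Recall = TP / (TP + FN) * 100
= 40 / (40 + 14)
= 40 / 54
= 0.7407
= 74.1%

74.1


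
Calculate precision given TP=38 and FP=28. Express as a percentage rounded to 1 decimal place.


Precision = TP / (TP + FP) * 100
= 38 / (38 + 28)
= 38 / 66
= 0.5758
= 57.6%

57.6


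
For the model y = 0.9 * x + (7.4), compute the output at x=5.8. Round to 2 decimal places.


y = 0.9 * 5.8 + (7.4)
= 5.22 + (7.4)
= 12.62

12.62


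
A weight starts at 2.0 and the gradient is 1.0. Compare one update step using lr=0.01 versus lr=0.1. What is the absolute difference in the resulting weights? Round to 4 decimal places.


With lr=0.01: w_new = 2.0 - 0.01 * 1.0 = 1.99
With lr=0.1: w_new = 2.0 - 0.1 * 1.0 = 1.9
Absolute difference = |1.99 - 1.9|
= 0.0900

0.0900


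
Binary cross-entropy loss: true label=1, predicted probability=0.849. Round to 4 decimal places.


For y=1: Loss = -log(p)
= -log(0.849)
= -(-0.1637)
= 0.1637

0.1637


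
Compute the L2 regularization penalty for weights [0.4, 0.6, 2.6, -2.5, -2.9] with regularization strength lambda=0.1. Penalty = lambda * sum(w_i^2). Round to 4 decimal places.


Squaring each weight:
0.4^2 = 0.16
0.6^2 = 0.36
2.6^2 = 6.76
(-2.5)^2 = 6.25
(-2.9)^2 = 8.41
Sum of squares = 21.94
Penalty = 0.1 * 21.94 = 2.1940

2.1940


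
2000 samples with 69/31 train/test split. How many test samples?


Train samples = 2000 * 69% = 1380
Test samples = 2000 - 1380
= 620

620


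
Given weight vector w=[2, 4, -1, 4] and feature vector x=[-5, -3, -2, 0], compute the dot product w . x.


Element-wise products:
2 * -5 = -10
4 * -3 = -12
-1 * -2 = 2
4 * 0 = 0
Sum = -10 + -12 + 2 + 0
= -20

-20


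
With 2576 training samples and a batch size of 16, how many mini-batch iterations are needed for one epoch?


Iterations per epoch = dataset_size / batch_size
= 2576 / 16
= 161

161


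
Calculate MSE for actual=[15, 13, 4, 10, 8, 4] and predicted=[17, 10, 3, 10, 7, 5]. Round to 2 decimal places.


Differences: [-2, 3, 1, 0, 1, -1]
Squared errors: [4, 9, 1, 0, 1, 1]
Sum of squared errors = 16
MSE = 16 / 6 = 2.67

2.67


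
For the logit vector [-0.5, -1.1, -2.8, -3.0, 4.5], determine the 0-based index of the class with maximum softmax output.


Softmax is a monotonic transformation, so it preserves the argmax.
We need to find the index of the maximum logit.
Index 0: -0.5
Index 1: -1.1
Index 2: -2.8
Index 3: -3.0
Index 4: 4.5
Maximum logit = 4.5 at index 4

4


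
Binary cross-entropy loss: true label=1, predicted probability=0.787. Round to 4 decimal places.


For y=1: Loss = -log(p)
= -log(0.787)
= -(-0.2395)
= 0.2395

0.2395


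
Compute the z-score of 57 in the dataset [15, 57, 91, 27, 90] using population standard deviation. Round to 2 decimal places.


Mean = (15 + 57 + 91 + 27 + 90) / 5 = 56.0
Variance = sum((x_i - mean)^2) / n = 980.8
Std = sqrt(980.8) = 31.3177
Z = (x - mean) / std
= (57 - 56.0) / 31.3177
= 1.0 / 31.3177
= 0.03

0.03


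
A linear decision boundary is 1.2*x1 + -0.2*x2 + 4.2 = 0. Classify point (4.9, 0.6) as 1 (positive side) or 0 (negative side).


Compute 1.2 * 4.9 + -0.2 * 0.6 + 4.2
= 5.88 + -0.12 + 4.2
= 9.96
Since 9.96 >= 0, the point is on the positive side.

1


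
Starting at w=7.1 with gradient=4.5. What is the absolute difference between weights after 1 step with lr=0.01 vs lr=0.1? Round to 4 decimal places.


With lr=0.01: w_new = 7.1 - 0.01 * 4.5 = 7.055
With lr=0.1: w_new = 7.1 - 0.1 * 4.5 = 6.65
Absolute difference = |7.055 - 6.65|
= 0.4050

0.4050


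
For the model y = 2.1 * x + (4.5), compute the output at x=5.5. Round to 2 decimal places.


y = 2.1 * 5.5 + (4.5)
= 11.55 + (4.5)
= 16.05

16.05


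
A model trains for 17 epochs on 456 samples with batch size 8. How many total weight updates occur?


Iterations per epoch = 456 / 8 = 57
Total updates = iterations_per_epoch * epochs
= 57 * 17
= 969

969


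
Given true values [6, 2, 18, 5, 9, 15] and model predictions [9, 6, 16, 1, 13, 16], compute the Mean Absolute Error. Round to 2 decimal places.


Absolute errors: [3, 4, 2, 4, 4, 1]
Sum of absolute errors = 18
MAE = 18 / 6 = 3.00

3.00


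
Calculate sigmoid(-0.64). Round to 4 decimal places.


sigmoid(z) = 1 / (1 + exp(-z))
exp(-(-0.64)) = exp(0.64) = 1.8965
1 + 1.8965 = 2.8965
1 / 2.8965 = 0.3452

0.3452


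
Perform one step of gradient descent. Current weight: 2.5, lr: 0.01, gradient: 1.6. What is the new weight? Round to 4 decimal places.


w_new = w_old - lr * gradient
= 2.5 - 0.01 * 1.6
= 2.5 - (0.016)
= 2.4840

2.4840


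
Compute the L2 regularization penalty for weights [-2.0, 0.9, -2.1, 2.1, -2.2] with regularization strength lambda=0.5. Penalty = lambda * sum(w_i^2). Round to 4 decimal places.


Squaring each weight:
(-2.0)^2 = 4.0
0.9^2 = 0.81
(-2.1)^2 = 4.41
2.1^2 = 4.41
(-2.2)^2 = 4.84
Sum of squares = 18.47
Penalty = 0.5 * 18.47 = 9.2350

9.2350


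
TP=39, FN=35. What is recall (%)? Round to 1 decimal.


Recall = TP / (TP + FN) * 100
= 39 / (39 + 35)
= 39 / 74
= 0.527
= 52.7%

52.7


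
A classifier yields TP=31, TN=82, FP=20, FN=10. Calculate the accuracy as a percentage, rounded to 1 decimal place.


Accuracy = (TP + TN) / (TP + TN + FP + FN) * 100
= (31 + 82) / (31 + 82 + 20 + 10)
= 113 / 143
= 0.7902
= 79.0%

79.0


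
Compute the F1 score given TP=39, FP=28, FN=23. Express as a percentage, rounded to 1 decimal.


Precision = TP / (TP + FP) = 39 / 67 = 0.5821
Recall = TP / (TP + FN) = 39 / 62 = 0.629
F1 = 2 * P * R / (P + R)
= 2 * 0.5821 * 0.629 / (0.5821 + 0.629)
= 0.7323 / 1.2111
= 0.6047
As percentage: 60.5%

60.5


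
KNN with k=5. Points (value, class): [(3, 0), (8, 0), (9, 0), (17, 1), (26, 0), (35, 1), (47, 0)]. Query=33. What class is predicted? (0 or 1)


Distances from query 33:
Point 35 (class 1): distance = 2
Point 26 (class 0): distance = 7
Point 47 (class 0): distance = 14
Point 17 (class 1): distance = 16
Point 9 (class 0): distance = 24
K=5 nearest neighbors: classes = [1, 0, 0, 1, 0]
Votes for class 1: 2 / 5
Majority vote => class 0

0


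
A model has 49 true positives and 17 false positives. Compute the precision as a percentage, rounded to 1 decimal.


Precision = TP / (TP + FP) * 100
= 49 / (49 + 17)
= 49 / 66
= 0.7424
= 74.2%

74.2


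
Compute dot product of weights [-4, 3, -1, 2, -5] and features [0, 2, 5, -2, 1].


Element-wise products:
-4 * 0 = 0
3 * 2 = 6
-1 * 5 = -5
2 * -2 = -4
-5 * 1 = -5
Sum = 0 + 6 + -5 + -4 + -5
= -8

-8


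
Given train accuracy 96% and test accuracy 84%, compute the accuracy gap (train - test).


Gap = train_accuracy - test_accuracy
= 96 - 84
= 12%
This gap suggests the model is overfitting.

12


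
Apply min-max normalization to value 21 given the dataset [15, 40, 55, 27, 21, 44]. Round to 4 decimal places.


Min = 15, Max = 55
Range = 55 - 15 = 40
Scaled = (x - min) / (max - min)
= (21 - 15) / 40
= 6 / 40
= 0.1500

0.1500


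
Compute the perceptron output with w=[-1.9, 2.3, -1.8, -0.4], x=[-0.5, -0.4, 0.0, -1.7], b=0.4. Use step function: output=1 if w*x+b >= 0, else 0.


z = w . x + b
= -1.9*-0.5 + 2.3*-0.4 + -1.8*0.0 + -0.4*-1.7 + 0.4
= 0.95 + -0.92 + -0.0 + 0.68 + 0.4
= 0.71 + 0.4
= 1.11
Since z = 1.11 >= 0, output = 1

1


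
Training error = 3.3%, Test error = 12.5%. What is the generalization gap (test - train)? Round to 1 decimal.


Generalization gap = test_error - train_error
= 12.5 - 3.3
= 9.2%
A moderate gap.

9.2


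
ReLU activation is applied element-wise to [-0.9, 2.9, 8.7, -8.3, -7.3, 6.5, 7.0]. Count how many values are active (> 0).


ReLU(x) = max(0, x) for each element:
ReLU(-0.9) = 0
ReLU(2.9) = 2.9
ReLU(8.7) = 8.7
ReLU(-8.3) = 0
ReLU(-7.3) = 0
ReLU(6.5) = 6.5
ReLU(7.0) = 7.0
Active neurons (>0): 4

4


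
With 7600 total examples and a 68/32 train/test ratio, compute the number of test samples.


Train samples = 7600 * 68% = 5168
Test samples = 7600 - 5168
= 2432

2432


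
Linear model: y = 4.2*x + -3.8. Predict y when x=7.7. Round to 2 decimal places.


y = 4.2 * 7.7 + (-3.8)
= 32.34 + (-3.8)
= 28.54

28.54


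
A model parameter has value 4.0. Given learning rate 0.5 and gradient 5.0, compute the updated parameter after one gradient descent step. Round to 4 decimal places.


w_new = w_old - lr * gradient
= 4.0 - 0.5 * 5.0
= 4.0 - (2.5)
= 1.5000

1.5000


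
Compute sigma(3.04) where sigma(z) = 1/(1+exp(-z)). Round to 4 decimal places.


sigmoid(z) = 1 / (1 + exp(-z))
exp(-(3.04)) = exp(-3.04) = 0.0478
1 + 0.0478 = 1.0478
1 / 1.0478 = 0.9543

0.9543


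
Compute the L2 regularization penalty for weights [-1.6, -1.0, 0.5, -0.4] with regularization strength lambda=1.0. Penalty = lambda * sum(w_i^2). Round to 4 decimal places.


Squaring each weight:
(-1.6)^2 = 2.56
(-1.0)^2 = 1.0
0.5^2 = 0.25
(-0.4)^2 = 0.16
Sum of squares = 3.97
Penalty = 1.0 * 3.97 = 3.9700

3.9700


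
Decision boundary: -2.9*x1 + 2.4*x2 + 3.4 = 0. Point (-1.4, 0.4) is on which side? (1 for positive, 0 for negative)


Compute -2.9 * -1.4 + 2.4 * 0.4 + 3.4
= 4.06 + 0.96 + 3.4
= 8.42
Since 8.42 >= 0, the point is on the positive side.

1


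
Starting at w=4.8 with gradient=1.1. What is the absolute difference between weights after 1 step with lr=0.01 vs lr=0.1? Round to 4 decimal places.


With lr=0.01: w_new = 4.8 - 0.01 * 1.1 = 4.789
With lr=0.1: w_new = 4.8 - 0.1 * 1.1 = 4.69
Absolute difference = |4.789 - 4.69|
= 0.0990

0.0990


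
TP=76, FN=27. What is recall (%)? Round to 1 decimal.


Recall = TP / (TP + FN) * 100
= 76 / (76 + 27)
= 76 / 103
= 0.7379
= 73.8%

73.8


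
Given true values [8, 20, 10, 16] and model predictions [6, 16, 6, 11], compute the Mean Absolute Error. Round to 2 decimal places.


Absolute errors: [2, 4, 4, 5]
Sum of absolute errors = 15
MAE = 15 / 4 = 3.75

3.75


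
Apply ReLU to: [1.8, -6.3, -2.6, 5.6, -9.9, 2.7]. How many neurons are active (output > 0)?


ReLU(x) = max(0, x) for each element:
ReLU(1.8) = 1.8
ReLU(-6.3) = 0
ReLU(-2.6) = 0
ReLU(5.6) = 5.6
ReLU(-9.9) = 0
ReLU(2.7) = 2.7
Active neurons (>0): 3

3


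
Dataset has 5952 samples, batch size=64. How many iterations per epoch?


Iterations per epoch = dataset_size / batch_size
= 5952 / 64
= 93

93


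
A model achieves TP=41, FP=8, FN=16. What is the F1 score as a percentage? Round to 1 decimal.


Precision = TP / (TP + FP) = 41 / 49 = 0.8367
Recall = TP / (TP + FN) = 41 / 57 = 0.7193
F1 = 2 * P * R / (P + R)
= 2 * 0.8367 * 0.7193 / (0.8367 + 0.7193)
= 1.2037 / 1.556
= 0.7736
As percentage: 77.4%

77.4


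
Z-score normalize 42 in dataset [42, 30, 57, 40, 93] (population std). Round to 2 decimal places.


Mean = (42 + 30 + 57 + 40 + 93) / 5 = 52.4
Variance = sum((x_i - mean)^2) / n = 486.64
Std = sqrt(486.64) = 22.0599
Z = (x - mean) / std
= (42 - 52.4) / 22.0599
= -10.4 / 22.0599
= -0.47

-0.47


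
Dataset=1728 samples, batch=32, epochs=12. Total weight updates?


Iterations per epoch = 1728 / 32 = 54
Total updates = iterations_per_epoch * epochs
= 54 * 12
= 648

648


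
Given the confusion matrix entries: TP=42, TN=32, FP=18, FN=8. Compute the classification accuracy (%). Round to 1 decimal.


Accuracy = (TP + TN) / (TP + TN + FP + FN) * 100
= (42 + 32) / (42 + 32 + 18 + 8)
= 74 / 100
= 0.74
= 74.0%

74.0


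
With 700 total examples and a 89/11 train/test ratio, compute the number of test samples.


Train samples = 700 * 89% = 623
Test samples = 700 - 623
= 77

77


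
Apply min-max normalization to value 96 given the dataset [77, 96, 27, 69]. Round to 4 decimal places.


Min = 27, Max = 96
Range = 96 - 27 = 69
Scaled = (x - min) / (max - min)
= (96 - 27) / 69
= 69 / 69
= 1.0000

1.0000


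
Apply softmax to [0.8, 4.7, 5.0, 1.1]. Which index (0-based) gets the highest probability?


Softmax is a monotonic transformation, so it preserves the argmax.
We need to find the index of the maximum logit.
Index 0: 0.8
Index 1: 4.7
Index 2: 5.0
Index 3: 1.1
Maximum logit = 5.0 at index 2

2


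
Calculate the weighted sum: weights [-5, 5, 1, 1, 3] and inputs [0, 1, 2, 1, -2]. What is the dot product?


Element-wise products:
-5 * 0 = 0
5 * 1 = 5
1 * 2 = 2
1 * 1 = 1
3 * -2 = -6
Sum = 0 + 5 + 2 + 1 + -6
= 2

2


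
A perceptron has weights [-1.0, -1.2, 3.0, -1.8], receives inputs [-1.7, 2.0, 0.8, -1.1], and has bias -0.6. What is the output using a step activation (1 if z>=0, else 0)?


z = w . x + b
= -1.0*-1.7 + -1.2*2.0 + 3.0*0.8 + -1.8*-1.1 + -0.6
= 1.7 + -2.4 + 2.4 + 1.98 + -0.6
= 3.68 + -0.6
= 3.08
Since z = 3.08 >= 0, output = 1

1


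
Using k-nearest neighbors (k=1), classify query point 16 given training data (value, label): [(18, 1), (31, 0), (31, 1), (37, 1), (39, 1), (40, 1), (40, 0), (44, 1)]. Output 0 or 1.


Distances from query 16:
Point 18 (class 1): distance = 2
K=1 nearest neighbors: classes = [1]
Votes for class 1: 1 / 1
Majority vote => class 1

1


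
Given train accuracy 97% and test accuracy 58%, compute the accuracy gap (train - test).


Gap = train_accuracy - test_accuracy
= 97 - 58
= 39%
This large gap strongly indicates overfitting.

39


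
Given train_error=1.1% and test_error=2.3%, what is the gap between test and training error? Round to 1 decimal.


Generalization gap = test_error - train_error
= 2.3 - 1.1
= 1.2%
A small gap suggests good generalization.

1.2


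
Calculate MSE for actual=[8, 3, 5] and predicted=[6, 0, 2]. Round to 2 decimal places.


Differences: [2, 3, 3]
Squared errors: [4, 9, 9]
Sum of squared errors = 22
MSE = 22 / 3 = 7.33

7.33


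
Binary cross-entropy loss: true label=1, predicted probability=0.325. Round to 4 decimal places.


For y=1: Loss = -log(p)
= -log(0.325)
= -(-1.1239)
= 1.1239

1.1239


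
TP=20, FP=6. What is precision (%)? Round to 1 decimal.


Precision = TP / (TP + FP) * 100
= 20 / (20 + 6)
= 20 / 26
= 0.7692
= 76.9%

76.9


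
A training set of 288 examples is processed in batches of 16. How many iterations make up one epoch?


Iterations per epoch = dataset_size / batch_size
= 288 / 16
= 18

18


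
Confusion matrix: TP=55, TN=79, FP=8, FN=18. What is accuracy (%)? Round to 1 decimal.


Accuracy = (TP + TN) / (TP + TN + FP + FN) * 100
= (55 + 79) / (55 + 79 + 8 + 18)
= 134 / 160
= 0.8375
= 83.8%

83.8


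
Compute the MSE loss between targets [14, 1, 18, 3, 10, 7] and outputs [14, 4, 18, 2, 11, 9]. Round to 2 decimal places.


Differences: [0, -3, 0, 1, -1, -2]
Squared errors: [0, 9, 0, 1, 1, 4]
Sum of squared errors = 15
MSE = 15 / 6 = 2.50

2.50


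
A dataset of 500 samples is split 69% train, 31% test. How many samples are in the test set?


Train samples = 500 * 69% = 345
Test samples = 500 - 345
= 155

155


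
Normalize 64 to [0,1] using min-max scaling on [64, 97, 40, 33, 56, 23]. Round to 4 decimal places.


Min = 23, Max = 97
Range = 97 - 23 = 74
Scaled = (x - min) / (max - min)
= (64 - 23) / 74
= 41 / 74
= 0.5541

0.5541


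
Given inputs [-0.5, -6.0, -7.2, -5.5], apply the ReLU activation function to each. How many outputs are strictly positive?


ReLU(x) = max(0, x) for each element:
ReLU(-0.5) = 0
ReLU(-6.0) = 0
ReLU(-7.2) = 0
ReLU(-5.5) = 0
Active neurons (>0): 0

0


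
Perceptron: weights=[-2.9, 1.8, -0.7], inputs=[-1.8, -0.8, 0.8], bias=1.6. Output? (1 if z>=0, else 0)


z = w . x + b
= -2.9*-1.8 + 1.8*-0.8 + -0.7*0.8 + 1.6
= 5.22 + -1.44 + -0.56 + 1.6
= 3.22 + 1.6
= 4.82
Since z = 4.82 >= 0, output = 1

1


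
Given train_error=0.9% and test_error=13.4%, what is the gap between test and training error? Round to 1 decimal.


Generalization gap = test_error - train_error
= 13.4 - 0.9
= 12.5%
A large gap suggests overfitting.

12.5


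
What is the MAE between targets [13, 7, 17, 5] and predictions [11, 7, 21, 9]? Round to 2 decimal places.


Absolute errors: [2, 0, 4, 4]
Sum of absolute errors = 10
MAE = 10 / 4 = 2.50

2.50


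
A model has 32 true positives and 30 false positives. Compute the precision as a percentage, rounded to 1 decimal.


Precision = TP / (TP + FP) * 100
= 32 / (32 + 30)
= 32 / 62
= 0.5161
= 51.6%

51.6


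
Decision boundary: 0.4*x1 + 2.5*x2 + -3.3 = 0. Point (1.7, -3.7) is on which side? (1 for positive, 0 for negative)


Compute 0.4 * 1.7 + 2.5 * -3.7 + -3.3
= 0.68 + -9.25 + -3.3
= -11.87
Since -11.87 < 0, the point is on the negative side.

0


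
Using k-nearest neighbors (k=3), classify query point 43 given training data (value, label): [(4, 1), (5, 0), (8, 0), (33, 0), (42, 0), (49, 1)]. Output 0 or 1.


Distances from query 43:
Point 42 (class 0): distance = 1
Point 49 (class 1): distance = 6
Point 33 (class 0): distance = 10
K=3 nearest neighbors: classes = [0, 1, 0]
Votes for class 1: 1 / 3
Majority vote => class 0

0


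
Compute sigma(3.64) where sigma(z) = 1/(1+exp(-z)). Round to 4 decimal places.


sigmoid(z) = 1 / (1 + exp(-z))
exp(-(3.64)) = exp(-3.64) = 0.0263
1 + 0.0263 = 1.0263
1 / 1.0263 = 0.9744

0.9744


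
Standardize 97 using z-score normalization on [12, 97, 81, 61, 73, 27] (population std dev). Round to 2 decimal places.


Mean = (12 + 97 + 81 + 61 + 73 + 27) / 6 = 58.5
Variance = sum((x_i - mean)^2) / n = 893.25
Std = sqrt(893.25) = 29.8873
Z = (x - mean) / std
= (97 - 58.5) / 29.8873
= 38.5 / 29.8873
= 1.29

1.29


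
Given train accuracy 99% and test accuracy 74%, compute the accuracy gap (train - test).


Gap = train_accuracy - test_accuracy
= 99 - 74
= 25%
This large gap strongly indicates overfitting.

25


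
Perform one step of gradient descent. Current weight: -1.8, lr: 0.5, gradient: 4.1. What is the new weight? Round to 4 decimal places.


w_new = w_old - lr * gradient
= -1.8 - 0.5 * 4.1
= -1.8 - (2.05)
= -3.8500

-3.8500


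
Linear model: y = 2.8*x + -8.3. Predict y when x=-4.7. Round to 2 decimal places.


y = 2.8 * -4.7 + (-8.3)
= -13.16 + (-8.3)
= -21.46

-21.46


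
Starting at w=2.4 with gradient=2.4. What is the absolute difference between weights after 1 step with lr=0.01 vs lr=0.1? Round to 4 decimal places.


With lr=0.01: w_new = 2.4 - 0.01 * 2.4 = 2.376
With lr=0.1: w_new = 2.4 - 0.1 * 2.4 = 2.16
Absolute difference = |2.376 - 2.16|
= 0.2160

0.2160


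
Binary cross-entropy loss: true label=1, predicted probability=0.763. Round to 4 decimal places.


For y=1: Loss = -log(p)
= -log(0.763)
= -(-0.2705)
= 0.2705

0.2705


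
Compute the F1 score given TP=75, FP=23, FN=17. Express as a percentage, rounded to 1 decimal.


Precision = TP / (TP + FP) = 75 / 98 = 0.7653
Recall = TP / (TP + FN) = 75 / 92 = 0.8152
F1 = 2 * P * R / (P + R)
= 2 * 0.7653 * 0.8152 / (0.7653 + 0.8152)
= 1.2478 / 1.5805
= 0.7895
As percentage: 78.9%

78.9


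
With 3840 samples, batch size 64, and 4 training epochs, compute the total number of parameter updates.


Iterations per epoch = 3840 / 64 = 60
Total updates = iterations_per_epoch * epochs
= 60 * 4
= 240

240


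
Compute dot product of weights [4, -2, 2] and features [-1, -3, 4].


Element-wise products:
4 * -1 = -4
-2 * -3 = 6
2 * 4 = 8
Sum = -4 + 6 + 8
= 10

10


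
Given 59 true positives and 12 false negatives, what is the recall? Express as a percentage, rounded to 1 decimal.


Recall = TP / (TP + FN) * 100
= 59 / (59 + 12)
= 59 / 71
= 0.831
= 83.1%

83.1


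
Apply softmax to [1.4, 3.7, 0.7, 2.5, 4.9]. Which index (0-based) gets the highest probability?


Softmax is a monotonic transformation, so it preserves the argmax.
We need to find the index of the maximum logit.
Index 0: 1.4
Index 1: 3.7
Index 2: 0.7
Index 3: 2.5
Index 4: 4.9
Maximum logit = 4.9 at index 4

4


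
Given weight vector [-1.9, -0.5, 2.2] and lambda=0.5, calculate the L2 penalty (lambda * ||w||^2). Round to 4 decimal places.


Squaring each weight:
(-1.9)^2 = 3.61
(-0.5)^2 = 0.25
2.2^2 = 4.84
Sum of squares = 8.7
Penalty = 0.5 * 8.7 = 4.3500

4.3500


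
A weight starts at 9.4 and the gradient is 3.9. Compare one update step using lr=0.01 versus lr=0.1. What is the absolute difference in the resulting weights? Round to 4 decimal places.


With lr=0.01: w_new = 9.4 - 0.01 * 3.9 = 9.361
With lr=0.1: w_new = 9.4 - 0.1 * 3.9 = 9.01
Absolute difference = |9.361 - 9.01|
= 0.3510

0.3510


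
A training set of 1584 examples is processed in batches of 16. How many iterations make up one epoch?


Iterations per epoch = dataset_size / batch_size
= 1584 / 16
= 99

99


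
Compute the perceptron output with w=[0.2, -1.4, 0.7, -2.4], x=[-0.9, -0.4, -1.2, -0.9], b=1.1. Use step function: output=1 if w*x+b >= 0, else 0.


z = w . x + b
= 0.2*-0.9 + -1.4*-0.4 + 0.7*-1.2 + -2.4*-0.9 + 1.1
= -0.18 + 0.56 + -0.84 + 2.16 + 1.1
= 1.7 + 1.1
= 2.8
Since z = 2.8 >= 0, output = 1

1


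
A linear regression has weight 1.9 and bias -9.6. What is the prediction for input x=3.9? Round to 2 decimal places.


y = 1.9 * 3.9 + (-9.6)
= 7.41 + (-9.6)
= -2.19

-2.19


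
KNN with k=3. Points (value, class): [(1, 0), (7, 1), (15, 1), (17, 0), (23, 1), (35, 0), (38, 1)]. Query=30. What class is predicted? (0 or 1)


Distances from query 30:
Point 35 (class 0): distance = 5
Point 23 (class 1): distance = 7
Point 38 (class 1): distance = 8
K=3 nearest neighbors: classes = [0, 1, 1]
Votes for class 1: 2 / 3
Majority vote => class 1

1


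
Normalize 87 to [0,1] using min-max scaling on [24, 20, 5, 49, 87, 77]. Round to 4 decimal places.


Min = 5, Max = 87
Range = 87 - 5 = 82
Scaled = (x - min) / (max - min)
= (87 - 5) / 82
= 82 / 82
= 1.0000

1.0000


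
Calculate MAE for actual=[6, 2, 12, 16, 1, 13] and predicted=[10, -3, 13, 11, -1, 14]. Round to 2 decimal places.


Absolute errors: [4, 5, 1, 5, 2, 1]
Sum of absolute errors = 18
MAE = 18 / 6 = 3.00

3.00


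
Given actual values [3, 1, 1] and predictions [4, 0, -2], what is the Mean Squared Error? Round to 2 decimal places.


Differences: [-1, 1, 3]
Squared errors: [1, 1, 9]
Sum of squared errors = 11
MSE = 11 / 3 = 3.67

3.67


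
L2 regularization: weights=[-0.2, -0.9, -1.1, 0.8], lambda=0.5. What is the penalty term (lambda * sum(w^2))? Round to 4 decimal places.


Squaring each weight:
(-0.2)^2 = 0.04
(-0.9)^2 = 0.81
(-1.1)^2 = 1.21
0.8^2 = 0.64
Sum of squares = 2.7
Penalty = 0.5 * 2.7 = 1.3500

1.3500


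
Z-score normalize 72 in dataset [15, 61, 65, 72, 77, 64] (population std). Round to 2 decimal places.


Mean = (15 + 61 + 65 + 72 + 77 + 64) / 6 = 59.0
Variance = sum((x_i - mean)^2) / n = 415.6667
Std = sqrt(415.6667) = 20.3879
Z = (x - mean) / std
= (72 - 59.0) / 20.3879
= 13.0 / 20.3879
= 0.64

0.64


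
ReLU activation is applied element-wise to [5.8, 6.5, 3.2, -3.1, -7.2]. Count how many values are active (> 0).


ReLU(x) = max(0, x) for each element:
ReLU(5.8) = 5.8
ReLU(6.5) = 6.5
ReLU(3.2) = 3.2
ReLU(-3.1) = 0
ReLU(-7.2) = 0
Active neurons (>0): 3

3


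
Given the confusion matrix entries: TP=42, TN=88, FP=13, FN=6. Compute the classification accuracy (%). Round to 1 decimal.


Accuracy = (TP + TN) / (TP + TN + FP + FN) * 100
= (42 + 88) / (42 + 88 + 13 + 6)
= 130 / 149
= 0.8725
= 87.2%

87.2


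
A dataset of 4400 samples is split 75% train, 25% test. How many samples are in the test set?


Train samples = 4400 * 75% = 3300
Test samples = 4400 - 3300
= 1100

1100
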